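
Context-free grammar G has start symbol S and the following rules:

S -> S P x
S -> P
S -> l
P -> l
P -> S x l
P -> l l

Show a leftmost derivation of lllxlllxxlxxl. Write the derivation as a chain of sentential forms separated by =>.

S => P   [S -> P]
P => Sxl   [P -> S x l]
Sxl => SPxxl   [S -> S P x]
SPxxl => SPxPxxl   [S -> S P x]
SPxPxxl => lPxPxxl   [S -> l]
lPxPxxl => lllxPxxl   [P -> l l]
lllxPxxl => lllxSxlxxl   [P -> S x l]
lllxSxlxxl => lllxSPxxlxxl   [S -> S P x]
lllxSPxxlxxl => lllxPPxxlxxl   [S -> P]
lllxPPxxlxxl => lllxlPxxlxxl   [P -> l]
lllxlPxxlxxl => lllxlllxxlxxl   [P -> l l]

S => P => Sxl => SPxxl => SPxPxxl => lPxPxxl => lllxPxxl => lllxSxlxxl => lllxSPxxlxxl => lllxPPxxlxxl => lllxlPxxlxxl => lllxlllxxlxxl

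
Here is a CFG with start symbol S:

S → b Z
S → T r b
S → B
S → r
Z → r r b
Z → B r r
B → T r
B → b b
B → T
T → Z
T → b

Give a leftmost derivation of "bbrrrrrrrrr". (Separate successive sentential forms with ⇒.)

S ⇒ bZ ⇒ bBrr ⇒ bTrrr ⇒ bZrrr ⇒ bBrrrrr ⇒ bTrrrrrr ⇒ bZrrrrrr ⇒ bBrrrrrrrr ⇒ bTrrrrrrrrr ⇒ bbrrrrrrrrr

S ⇒ bZ   [S → b Z]
bZ ⇒ bBrr   [Z → B r r]
bBrr ⇒ bTrrr   [B → T r]
bTrrr ⇒ bZrrr   [T → Z]
bZrrr ⇒ bBrrrrr   [Z → B r r]
bBrrrrr ⇒ bTrrrrrr   [B → T r]
bTrrrrrr ⇒ bZrrrrrr   [T → Z]
bZrrrrrr ⇒ bBrrrrrrrr   [Z → B r r]
bBrrrrrrrr ⇒ bTrrrrrrrrr   [B → T r]
bTrrrrrrrrr ⇒ bbrrrrrrrrr   [T → b]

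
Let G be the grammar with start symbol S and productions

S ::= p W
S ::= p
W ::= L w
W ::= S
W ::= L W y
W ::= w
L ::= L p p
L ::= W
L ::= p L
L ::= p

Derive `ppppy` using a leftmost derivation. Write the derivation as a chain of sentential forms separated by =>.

S=>pW=>pS=>ppW=>ppLWy=>ppWWy=>ppSWy=>pppWy=>pppSy=>ppppy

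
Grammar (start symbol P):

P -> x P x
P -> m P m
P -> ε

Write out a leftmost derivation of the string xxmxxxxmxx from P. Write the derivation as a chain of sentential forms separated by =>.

P => xPx   [P -> x P x]
xPx => xxPxx   [P -> x P x]
xxPxx => xxmPmxx   [P -> m P m]
xxmPmxx => xxmxPxmxx   [P -> x P x]
xxmxPxmxx => xxmxxPxxmxx   [P -> x P x]
xxmxxPxxmxx => xxmxxxxmxx   [P -> ε]

P => xPx => xxPxx => xxmPmxx => xxmxPxmxx => xxmxxPxxmxx => xxmxxxxmxx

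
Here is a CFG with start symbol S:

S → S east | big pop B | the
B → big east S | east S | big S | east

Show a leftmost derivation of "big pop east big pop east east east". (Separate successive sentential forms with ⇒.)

S ⇒ S east ⇒ S east east ⇒ big pop B east east ⇒ big pop east S east east ⇒ big pop east big pop B east east ⇒ big pop east big pop east east east

S ⇒ S east   [S → S east]
S east ⇒ S east east   [S → S east]
S east east ⇒ big pop B east east   [S → big pop B]
big pop B east east ⇒ big pop east S east east   [B → east S]
big pop east S east east ⇒ big pop east big pop B east east   [S → big pop B]
big pop east big pop B east east ⇒ big pop east big pop east east east   [B → east]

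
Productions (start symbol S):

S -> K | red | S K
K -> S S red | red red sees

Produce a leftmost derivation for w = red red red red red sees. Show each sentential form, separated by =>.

S => S K => K K => S S red K => red S red K => red red red K => red red red red red sees

S => S K   [S -> S K]
S K => K K   [S -> K]
K K => S S red K   [K -> S S red]
S S red K => red S red K   [S -> red]
red S red K => red red red K   [S -> red]
red red red K => red red red red red sees   [K -> red red sees]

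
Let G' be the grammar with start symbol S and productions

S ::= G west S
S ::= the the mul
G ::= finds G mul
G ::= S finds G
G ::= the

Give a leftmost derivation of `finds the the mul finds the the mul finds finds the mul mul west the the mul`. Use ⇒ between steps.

S ⇒ G west S   [S ::= G west S]
G west S ⇒ finds G mul west S   [G ::= finds G mul]
finds G mul west S ⇒ finds S finds G mul west S   [G ::= S finds G]
finds S finds G mul west S ⇒ finds the the mul finds G mul west S   [S ::= the the mul]
finds the the mul finds G mul west S ⇒ finds the the mul finds S finds G mul west S   [G ::= S finds G]
finds the the mul finds S finds G mul west S ⇒ finds the the mul finds the the mul finds G mul west S   [S ::= the the mul]
finds the the mul finds the the mul finds G mul west S ⇒ finds the the mul finds the the mul finds finds G mul mul west S   [G ::= finds G mul]
finds the the mul finds the the mul finds finds G mul mul west S ⇒ finds the the mul finds the the mul finds finds the mul mul west S   [G ::= the]
finds the the mul finds the the mul finds finds the mul mul west S ⇒ finds the the mul finds the the mul finds finds the mul mul west the the mul   [S ::= the the mul]

S ⇒ G west S ⇒ finds G mul west S ⇒ finds S finds G mul west S ⇒ finds the the mul finds G mul west S ⇒ finds the the mul finds S finds G mul west S ⇒ finds the the mul finds the the mul finds G mul west S ⇒ finds the the mul finds the the mul finds finds G mul mul west S ⇒ finds the the mul finds the the mul finds finds the mul mul west S ⇒ finds the the mul finds the the mul finds finds the mul mul west the the mul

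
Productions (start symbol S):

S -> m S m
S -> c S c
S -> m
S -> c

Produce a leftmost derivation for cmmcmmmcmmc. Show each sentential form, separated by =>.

S => cSc => cmSmc => cmmSmmc => cmmcScmmc => cmmcmSmcmmc => cmmcmmmcmmc

S => cSc   [S -> c S c]
cSc => cmSmc   [S -> m S m]
cmSmc => cmmSmmc   [S -> m S m]
cmmSmmc => cmmcScmmc   [S -> c S c]
cmmcScmmc => cmmcmSmcmmc   [S -> m S m]
cmmcmSmcmmc => cmmcmmmcmmc   [S -> m]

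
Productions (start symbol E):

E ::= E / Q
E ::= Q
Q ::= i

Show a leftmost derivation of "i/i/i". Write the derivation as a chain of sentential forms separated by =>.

E => E/Q => E/Q/Q => Q/Q/Q => i/Q/Q => i/i/Q => i/i/i

E => E/Q   [E ::= E / Q]
E/Q => E/Q/Q   [E ::= E / Q]
E/Q/Q => Q/Q/Q   [E ::= Q]
Q/Q/Q => i/Q/Q   [Q ::= i]
i/Q/Q => i/i/Q   [Q ::= i]
i/i/Q => i/i/i   [Q ::= i]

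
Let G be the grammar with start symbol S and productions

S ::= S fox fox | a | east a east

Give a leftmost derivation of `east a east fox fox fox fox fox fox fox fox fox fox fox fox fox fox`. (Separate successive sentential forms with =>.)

S => S fox fox   [S ::= S fox fox]
S fox fox => S fox fox fox fox   [S ::= S fox fox]
S fox fox fox fox => S fox fox fox fox fox fox   [S ::= S fox fox]
S fox fox fox fox fox fox => S fox fox fox fox fox fox fox fox   [S ::= S fox fox]
S fox fox fox fox fox fox fox fox => S fox fox fox fox fox fox fox fox fox fox   [S ::= S fox fox]
S fox fox fox fox fox fox fox fox fox fox => S fox fox fox fox fox fox fox fox fox fox fox fox   [S ::= S fox fox]
S fox fox fox fox fox fox fox fox fox fox fox fox => S fox fox fox fox fox fox fox fox fox fox fox fox fox fox   [S ::= S fox fox]
S fox fox fox fox fox fox fox fox fox fox fox fox fox fox => east a east fox fox fox fox fox fox fox fox fox fox fox fox fox fox   [S ::= east a east]

S => S fox fox => S fox fox fox fox => S fox fox fox fox fox fox => S fox fox fox fox fox fox fox fox => S fox fox fox fox fox fox fox fox fox fox => S fox fox fox fox fox fox fox fox fox fox fox fox => S fox fox fox fox fox fox fox fox fox fox fox fox fox fox => east a east fox fox fox fox fox fox fox fox fox fox fox fox fox fox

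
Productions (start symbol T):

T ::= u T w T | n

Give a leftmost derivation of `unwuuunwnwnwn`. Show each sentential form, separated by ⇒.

T ⇒ uTwT ⇒ unwT ⇒ unwuTwT ⇒ unwuuTwTwT ⇒ unwuuuTwTwTwT ⇒ unwuuunwTwTwT ⇒ unwuuunwnwTwT ⇒ unwuuunwnwnwT ⇒ unwuuunwnwnwn

T ⇒ uTwT   [T ::= u T w T]
uTwT ⇒ unwT   [T ::= n]
unwT ⇒ unwuTwT   [T ::= u T w T]
unwuTwT ⇒ unwuuTwTwT   [T ::= u T w T]
unwuuTwTwT ⇒ unwuuuTwTwTwT   [T ::= u T w T]
unwuuuTwTwTwT ⇒ unwuuunwTwTwT   [T ::= n]
unwuuunwTwTwT ⇒ unwuuunwnwTwT   [T ::= n]
unwuuunwnwTwT ⇒ unwuuunwnwnwT   [T ::= n]
unwuuunwnwnwT ⇒ unwuuunwnwnwn   [T ::= n]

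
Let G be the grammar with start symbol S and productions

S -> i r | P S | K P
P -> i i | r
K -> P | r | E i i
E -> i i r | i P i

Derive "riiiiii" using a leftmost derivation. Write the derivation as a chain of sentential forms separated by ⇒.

S ⇒ PS ⇒ rS ⇒ rPS ⇒ riiS ⇒ riiKP ⇒ riiPP ⇒ riiiiP ⇒ riiiiii

S ⇒ PS   [S -> P S]
PS ⇒ rS   [P -> r]
rS ⇒ rPS   [S -> P S]
rPS ⇒ riiS   [P -> i i]
riiS ⇒ riiKP   [S -> K P]
riiKP ⇒ riiPP   [K -> P]
riiPP ⇒ riiiiP   [P -> i i]
riiiiP ⇒ riiiiii   [P -> i i]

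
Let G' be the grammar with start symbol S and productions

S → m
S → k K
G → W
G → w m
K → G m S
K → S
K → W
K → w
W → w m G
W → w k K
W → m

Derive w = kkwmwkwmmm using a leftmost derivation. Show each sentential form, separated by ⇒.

S ⇒ kK ⇒ kS ⇒ kkK ⇒ kkW ⇒ kkwmG ⇒ kkwmW ⇒ kkwmwkK ⇒ kkwmwkGmS ⇒ kkwmwkwmmS ⇒ kkwmwkwmmm

S ⇒ kK   [S → k K]
kK ⇒ kS   [K → S]
kS ⇒ kkK   [S → k K]
kkK ⇒ kkW   [K → W]
kkW ⇒ kkwmG   [W → w m G]
kkwmG ⇒ kkwmW   [G → W]
kkwmW ⇒ kkwmwkK   [W → w k K]
kkwmwkK ⇒ kkwmwkGmS   [K → G m S]
kkwmwkGmS ⇒ kkwmwkwmmS   [G → w m]
kkwmwkwmmS ⇒ kkwmwkwmmm   [S → m]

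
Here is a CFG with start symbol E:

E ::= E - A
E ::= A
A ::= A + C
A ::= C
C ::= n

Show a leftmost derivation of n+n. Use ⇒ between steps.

E⇒A⇒A+C⇒C+C⇒n+C⇒n+n

E ⇒ A   [E ::= A]
A ⇒ A+C   [A ::= A + C]
A+C ⇒ C+C   [A ::= C]
C+C ⇒ n+C   [C ::= n]
n+C ⇒ n+n   [C ::= n]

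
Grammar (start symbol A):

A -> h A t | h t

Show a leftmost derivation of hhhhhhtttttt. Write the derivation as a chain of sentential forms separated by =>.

A => hAt => hhAtt => hhhAttt => hhhhAtttt => hhhhhAttttt => hhhhhhtttttt

A => hAt   [A -> h A t]
hAt => hhAtt   [A -> h A t]
hhAtt => hhhAttt   [A -> h A t]
hhhAttt => hhhhAtttt   [A -> h A t]
hhhhAtttt => hhhhhAttttt   [A -> h A t]
hhhhhAttttt => hhhhhhtttttt   [A -> h t]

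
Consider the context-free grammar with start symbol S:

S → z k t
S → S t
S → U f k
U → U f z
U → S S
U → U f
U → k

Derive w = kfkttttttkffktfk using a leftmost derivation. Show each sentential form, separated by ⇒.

S ⇒ Ufk   [S → U f k]
Ufk ⇒ SSfk   [U → S S]
SSfk ⇒ StSfk   [S → S t]
StSfk ⇒ SttSfk   [S → S t]
SttSfk ⇒ StttSfk   [S → S t]
StttSfk ⇒ SttttSfk   [S → S t]
SttttSfk ⇒ StttttSfk   [S → S t]
StttttSfk ⇒ SttttttSfk   [S → S t]
SttttttSfk ⇒ UfkttttttSfk   [S → U f k]
UfkttttttSfk ⇒ kfkttttttSfk   [U → k]
kfkttttttSfk ⇒ kfkttttttStfk   [S → S t]
kfkttttttStfk ⇒ kfkttttttUfktfk   [S → U f k]
kfkttttttUfktfk ⇒ kfkttttttUffktfk   [U → U f]
kfkttttttUffktfk ⇒ kfkttttttkffktfk   [U → k]

S⇒Ufk⇒SSfk⇒StSfk⇒SttSfk⇒StttSfk⇒SttttSfk⇒StttttSfk⇒SttttttSfk⇒UfkttttttSfk⇒kfkttttttSfk⇒kfkttttttStfk⇒kfkttttttUfktfk⇒kfkttttttUffktfk⇒kfkttttttkffktfk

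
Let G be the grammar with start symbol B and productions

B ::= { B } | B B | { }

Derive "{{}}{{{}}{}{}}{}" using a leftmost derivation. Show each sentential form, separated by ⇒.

B ⇒ BB ⇒ BBB ⇒ {B}BB ⇒ {{}}BB ⇒ {{}}{B}B ⇒ {{}}{BB}B ⇒ {{}}{BBB}B ⇒ {{}}{{B}BB}B ⇒ {{}}{{{}}BB}B ⇒ {{}}{{{}}{}B}B ⇒ {{}}{{{}}{}{}}B ⇒ {{}}{{{}}{}{}}{}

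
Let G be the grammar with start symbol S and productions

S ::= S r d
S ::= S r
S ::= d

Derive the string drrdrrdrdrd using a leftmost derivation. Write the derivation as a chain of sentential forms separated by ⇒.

S ⇒ Srd   [S ::= S r d]
Srd ⇒ Srdrd   [S ::= S r d]
Srdrd ⇒ Srdrdrd   [S ::= S r d]
Srdrdrd ⇒ Srrdrdrd   [S ::= S r]
Srrdrdrd ⇒ Srdrrdrdrd   [S ::= S r d]
Srdrrdrdrd ⇒ Srrdrrdrdrd   [S ::= S r]
Srrdrrdrdrd ⇒ drrdrrdrdrd   [S ::= d]

S ⇒ Srd ⇒ Srdrd ⇒ Srdrdrd ⇒ Srrdrdrd ⇒ Srdrrdrdrd ⇒ Srrdrrdrdrd ⇒ drrdrrdrdrd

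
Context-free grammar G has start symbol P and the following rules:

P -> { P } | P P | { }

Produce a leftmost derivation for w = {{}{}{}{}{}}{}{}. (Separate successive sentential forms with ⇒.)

P ⇒ PP   [P -> P P]
PP ⇒ PPP   [P -> P P]
PPP ⇒ {P}PP   [P -> { P }]
{P}PP ⇒ {PP}PP   [P -> P P]
{PP}PP ⇒ {PPP}PP   [P -> P P]
{PPP}PP ⇒ {PPPP}PP   [P -> P P]
{PPPP}PP ⇒ {PPPPP}PP   [P -> P P]
{PPPPP}PP ⇒ {{}PPPP}PP   [P -> { }]
{{}PPPP}PP ⇒ {{}{}PPP}PP   [P -> { }]
{{}{}PPP}PP ⇒ {{}{}{}PP}PP   [P -> { }]
{{}{}{}PP}PP ⇒ {{}{}{}{}P}PP   [P -> { }]
{{}{}{}{}P}PP ⇒ {{}{}{}{}{}}PP   [P -> { }]
{{}{}{}{}{}}PP ⇒ {{}{}{}{}{}}{}P   [P -> { }]
{{}{}{}{}{}}{}P ⇒ {{}{}{}{}{}}{}{}   [P -> { }]

P ⇒ PP ⇒ PPP ⇒ {P}PP ⇒ {PP}PP ⇒ {PPP}PP ⇒ {PPPP}PP ⇒ {PPPPP}PP ⇒ {{}PPPP}PP ⇒ {{}{}PPP}PP ⇒ {{}{}{}PP}PP ⇒ {{}{}{}{}P}PP ⇒ {{}{}{}{}{}}PP ⇒ {{}{}{}{}{}}{}P ⇒ {{}{}{}{}{}}{}{}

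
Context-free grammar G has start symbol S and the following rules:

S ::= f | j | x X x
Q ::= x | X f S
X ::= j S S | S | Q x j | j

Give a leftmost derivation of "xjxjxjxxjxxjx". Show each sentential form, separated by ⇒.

S ⇒ xXx ⇒ xjSSx ⇒ xjxXxSx ⇒ xjxjSSxSx ⇒ xjxjxXxSxSx ⇒ xjxjxjxSxSx ⇒ xjxjxjxxXxxSx ⇒ xjxjxjxxjxxSx ⇒ xjxjxjxxjxxjx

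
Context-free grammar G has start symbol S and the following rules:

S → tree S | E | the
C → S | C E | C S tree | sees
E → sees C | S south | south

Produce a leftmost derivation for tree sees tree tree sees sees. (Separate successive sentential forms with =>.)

S => tree S => tree E => tree sees C => tree sees S => tree sees tree S => tree sees tree tree S => tree sees tree tree E => tree sees tree tree sees C => tree sees tree tree sees sees

S => tree S   [S → tree S]
tree S => tree E   [S → E]
tree E => tree sees C   [E → sees C]
tree sees C => tree sees S   [C → S]
tree sees S => tree sees tree S   [S → tree S]
tree sees tree S => tree sees tree tree S   [S → tree S]
tree sees tree tree S => tree sees tree tree E   [S → E]
tree sees tree tree E => tree sees tree tree sees C   [E → sees C]
tree sees tree tree sees C => tree sees tree tree sees sees   [C → sees]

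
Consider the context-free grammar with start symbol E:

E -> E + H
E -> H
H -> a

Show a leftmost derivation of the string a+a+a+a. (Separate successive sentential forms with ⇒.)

E⇒E+H⇒E+H+H⇒E+H+H+H⇒H+H+H+H⇒a+H+H+H⇒a+a+H+H⇒a+a+a+H⇒a+a+a+a

E ⇒ E+H   [E -> E + H]
E+H ⇒ E+H+H   [E -> E + H]
E+H+H ⇒ E+H+H+H   [E -> E + H]
E+H+H+H ⇒ H+H+H+H   [E -> H]
H+H+H+H ⇒ a+H+H+H   [H -> a]
a+H+H+H ⇒ a+a+H+H   [H -> a]
a+a+H+H ⇒ a+a+a+H   [H -> a]
a+a+a+H ⇒ a+a+a+a   [H -> a]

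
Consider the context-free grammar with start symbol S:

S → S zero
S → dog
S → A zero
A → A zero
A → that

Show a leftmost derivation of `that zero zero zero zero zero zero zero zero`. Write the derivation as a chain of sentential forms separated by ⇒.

S ⇒ S zero ⇒ S zero zero ⇒ A zero zero zero ⇒ A zero zero zero zero ⇒ A zero zero zero zero zero ⇒ A zero zero zero zero zero zero ⇒ A zero zero zero zero zero zero zero ⇒ A zero zero zero zero zero zero zero zero ⇒ that zero zero zero zero zero zero zero zero

S ⇒ S zero   [S → S zero]
S zero ⇒ S zero zero   [S → S zero]
S zero zero ⇒ A zero zero zero   [S → A zero]
A zero zero zero ⇒ A zero zero zero zero   [A → A zero]
A zero zero zero zero ⇒ A zero zero zero zero zero   [A → A zero]
A zero zero zero zero zero ⇒ A zero zero zero zero zero zero   [A → A zero]
A zero zero zero zero zero zero ⇒ A zero zero zero zero zero zero zero   [A → A zero]
A zero zero zero zero zero zero zero ⇒ A zero zero zero zero zero zero zero zero   [A → A zero]
A zero zero zero zero zero zero zero zero ⇒ that zero zero zero zero zero zero zero zero   [A → that]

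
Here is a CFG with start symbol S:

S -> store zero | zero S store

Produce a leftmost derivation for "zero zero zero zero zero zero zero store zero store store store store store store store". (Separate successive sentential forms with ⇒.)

S ⇒ zero S store   [S -> zero S store]
zero S store ⇒ zero zero S store store   [S -> zero S store]
zero zero S store store ⇒ zero zero zero S store store store   [S -> zero S store]
zero zero zero S store store store ⇒ zero zero zero zero S store store store store   [S -> zero S store]
zero zero zero zero S store store store store ⇒ zero zero zero zero zero S store store store store store   [S -> zero S store]
zero zero zero zero zero S store store store store store ⇒ zero zero zero zero zero zero S store store store store store store   [S -> zero S store]
zero zero zero zero zero zero S store store store store store store ⇒ zero zero zero zero zero zero zero S store store store store store store store   [S -> zero S store]
zero zero zero zero zero zero zero S store store store store store store store ⇒ zero zero zero zero zero zero zero store zero store store store store store store store   [S -> store zero]

S ⇒ zero S store ⇒ zero zero S store store ⇒ zero zero zero S store store store ⇒ zero zero zero zero S store store store store ⇒ zero zero zero zero zero S store store store store store ⇒ zero zero zero zero zero zero S store store store store store store ⇒ zero zero zero zero zero zero zero S store store store store store store store ⇒ zero zero zero zero zero zero zero store zero store store store store store store store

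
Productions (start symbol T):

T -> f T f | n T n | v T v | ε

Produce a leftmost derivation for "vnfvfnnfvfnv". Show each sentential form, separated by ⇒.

T ⇒ vTv ⇒ vnTnv ⇒ vnfTfnv ⇒ vnfvTvfnv ⇒ vnfvfTfvfnv ⇒ vnfvfnTnfvfnv ⇒ vnfvfnnfvfnv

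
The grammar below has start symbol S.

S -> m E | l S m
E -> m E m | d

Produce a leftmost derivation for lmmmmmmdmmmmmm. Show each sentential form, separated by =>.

S => lSm => lmEm => lmmEmm => lmmmEmmm => lmmmmEmmmm => lmmmmmEmmmmm => lmmmmmmEmmmmmm => lmmmmmmdmmmmmm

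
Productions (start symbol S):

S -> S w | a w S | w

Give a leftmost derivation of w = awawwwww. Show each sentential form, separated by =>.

S=>awS=>awSw=>awSww=>awawSww=>awawSwww=>awawwwww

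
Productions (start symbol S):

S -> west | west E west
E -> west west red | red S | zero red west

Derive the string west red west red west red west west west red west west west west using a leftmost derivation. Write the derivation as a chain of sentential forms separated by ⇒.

S ⇒ west E west   [S -> west E west]
west E west ⇒ west red S west   [E -> red S]
west red S west ⇒ west red west E west west   [S -> west E west]
west red west E west west ⇒ west red west red S west west   [E -> red S]
west red west red S west west ⇒ west red west red west E west west west   [S -> west E west]
west red west red west E west west west ⇒ west red west red west red S west west west   [E -> red S]
west red west red west red S west west west ⇒ west red west red west red west E west west west west   [S -> west E west]
west red west red west red west E west west west west ⇒ west red west red west red west west west red west west west west   [E -> west west red]

S ⇒ west E west ⇒ west red S west ⇒ west red west E west west ⇒ west red west red S west west ⇒ west red west red west E west west west ⇒ west red west red west red S west west west ⇒ west red west red west red west E west west west west ⇒ west red west red west red west west west red west west west west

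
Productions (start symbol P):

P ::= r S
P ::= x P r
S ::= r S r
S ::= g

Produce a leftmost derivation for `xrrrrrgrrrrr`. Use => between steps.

P => xPr => xrSr => xrrSrr => xrrrSrrr => xrrrrSrrrr => xrrrrrSrrrrr => xrrrrrgrrrrr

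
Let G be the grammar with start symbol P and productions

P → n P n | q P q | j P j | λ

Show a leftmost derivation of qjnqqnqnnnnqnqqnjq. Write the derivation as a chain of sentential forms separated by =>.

P => qPq   [P → q P q]
qPq => qjPjq   [P → j P j]
qjPjq => qjnPnjq   [P → n P n]
qjnPnjq => qjnqPqnjq   [P → q P q]
qjnqPqnjq => qjnqqPqqnjq   [P → q P q]
qjnqqPqqnjq => qjnqqnPnqqnjq   [P → n P n]
qjnqqnPnqqnjq => qjnqqnqPqnqqnjq   [P → q P q]
qjnqqnqPqnqqnjq => qjnqqnqnPnqnqqnjq   [P → n P n]
qjnqqnqnPnqnqqnjq => qjnqqnqnnPnnqnqqnjq   [P → n P n]
qjnqqnqnnPnnqnqqnjq => qjnqqnqnnnnqnqqnjq   [P → λ]

P=>qPq=>qjPjq=>qjnPnjq=>qjnqPqnjq=>qjnqqPqqnjq=>qjnqqnPnqqnjq=>qjnqqnqPqnqqnjq=>qjnqqnqnPnqnqqnjq=>qjnqqnqnnPnnqnqqnjq=>qjnqqnqnnnnqnqqnjq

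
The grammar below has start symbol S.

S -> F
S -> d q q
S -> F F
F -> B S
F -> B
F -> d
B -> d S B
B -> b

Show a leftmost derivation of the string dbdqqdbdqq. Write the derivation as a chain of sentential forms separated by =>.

S => F => BS => dSBS => dFFBS => dBSFBS => dbSFBS => dbdqqFBS => dbdqqdBS => dbdqqdbS => dbdqqdbdqq

S => F   [S -> F]
F => BS   [F -> B S]
BS => dSBS   [B -> d S B]
dSBS => dFFBS   [S -> F F]
dFFBS => dBSFBS   [F -> B S]
dBSFBS => dbSFBS   [B -> b]
dbSFBS => dbdqqFBS   [S -> d q q]
dbdqqFBS => dbdqqdBS   [F -> d]
dbdqqdBS => dbdqqdbS   [B -> b]
dbdqqdbS => dbdqqdbdqq   [S -> d q q]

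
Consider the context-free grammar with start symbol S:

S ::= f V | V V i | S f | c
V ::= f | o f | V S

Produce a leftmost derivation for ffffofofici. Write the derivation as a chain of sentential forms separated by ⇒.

S ⇒ fV   [S ::= f V]
fV ⇒ fVS   [V ::= V S]
fVS ⇒ ffS   [V ::= f]
ffS ⇒ ffVVi   [S ::= V V i]
ffVVi ⇒ fffVi   [V ::= f]
fffVi ⇒ fffVSi   [V ::= V S]
fffVSi ⇒ fffVSSi   [V ::= V S]
fffVSSi ⇒ ffffSSi   [V ::= f]
ffffSSi ⇒ ffffVViSi   [S ::= V V i]
ffffVViSi ⇒ ffffofViSi   [V ::= o f]
ffffofViSi ⇒ ffffofofiSi   [V ::= o f]
ffffofofiSi ⇒ ffffofofici   [S ::= c]

S ⇒ fV ⇒ fVS ⇒ ffS ⇒ ffVVi ⇒ fffVi ⇒ fffVSi ⇒ fffVSSi ⇒ ffffSSi ⇒ ffffVViSi ⇒ ffffofViSi ⇒ ffffofofiSi ⇒ ffffofofici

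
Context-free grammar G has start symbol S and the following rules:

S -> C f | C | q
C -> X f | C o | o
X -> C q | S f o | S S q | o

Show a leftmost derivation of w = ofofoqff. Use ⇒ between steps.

S⇒Cf⇒Xff⇒SSqff⇒CSqff⇒XfSqff⇒ofSqff⇒ofCqff⇒ofCoqff⇒ofXfoqff⇒ofofoqff

S ⇒ Cf   [S -> C f]
Cf ⇒ Xff   [C -> X f]
Xff ⇒ SSqff   [X -> S S q]
SSqff ⇒ CSqff   [S -> C]
CSqff ⇒ XfSqff   [C -> X f]
XfSqff ⇒ ofSqff   [X -> o]
ofSqff ⇒ ofCqff   [S -> C]
ofCqff ⇒ ofCoqff   [C -> C o]
ofCoqff ⇒ ofXfoqff   [C -> X f]
ofXfoqff ⇒ ofofoqff   [X -> o]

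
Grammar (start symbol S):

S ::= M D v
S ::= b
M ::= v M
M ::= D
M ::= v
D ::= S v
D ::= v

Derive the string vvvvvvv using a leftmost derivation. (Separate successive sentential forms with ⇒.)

S ⇒ MDv   [S ::= M D v]
MDv ⇒ DDv   [M ::= D]
DDv ⇒ vDv   [D ::= v]
vDv ⇒ vSvv   [D ::= S v]
vSvv ⇒ vMDvvv   [S ::= M D v]
vMDvvv ⇒ vvMDvvv   [M ::= v M]
vvMDvvv ⇒ vvDDvvv   [M ::= D]
vvDDvvv ⇒ vvvDvvv   [D ::= v]
vvvDvvv ⇒ vvvvvvv   [D ::= v]

S ⇒ MDv ⇒ DDv ⇒ vDv ⇒ vSvv ⇒ vMDvvv ⇒ vvMDvvv ⇒ vvDDvvv ⇒ vvvDvvv ⇒ vvvvvvv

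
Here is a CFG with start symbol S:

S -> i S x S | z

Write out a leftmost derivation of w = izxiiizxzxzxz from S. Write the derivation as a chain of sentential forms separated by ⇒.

S ⇒ iSxS ⇒ izxS ⇒ izxiSxS ⇒ izxiiSxSxS ⇒ izxiiiSxSxSxS ⇒ izxiiizxSxSxS ⇒ izxiiizxzxSxS ⇒ izxiiizxzxzxS ⇒ izxiiizxzxzxz

S ⇒ iSxS   [S -> i S x S]
iSxS ⇒ izxS   [S -> z]
izxS ⇒ izxiSxS   [S -> i S x S]
izxiSxS ⇒ izxiiSxSxS   [S -> i S x S]
izxiiSxSxS ⇒ izxiiiSxSxSxS   [S -> i S x S]
izxiiiSxSxSxS ⇒ izxiiizxSxSxS   [S -> z]
izxiiizxSxSxS ⇒ izxiiizxzxSxS   [S -> z]
izxiiizxzxSxS ⇒ izxiiizxzxzxS   [S -> z]
izxiiizxzxzxS ⇒ izxiiizxzxzxz   [S -> z]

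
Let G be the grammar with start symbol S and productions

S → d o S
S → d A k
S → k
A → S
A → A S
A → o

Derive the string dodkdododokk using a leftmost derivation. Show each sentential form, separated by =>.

S => doS => dodAk => dodASk => dodSSk => dodkSk => dodkdoSk => dodkdodoSk => dodkdododAkk => dodkdododokk

S => doS   [S → d o S]
doS => dodAk   [S → d A k]
dodAk => dodASk   [A → A S]
dodASk => dodSSk   [A → S]
dodSSk => dodkSk   [S → k]
dodkSk => dodkdoSk   [S → d o S]
dodkdoSk => dodkdodoSk   [S → d o S]
dodkdodoSk => dodkdododAkk   [S → d A k]
dodkdododAkk => dodkdododokk   [A → o]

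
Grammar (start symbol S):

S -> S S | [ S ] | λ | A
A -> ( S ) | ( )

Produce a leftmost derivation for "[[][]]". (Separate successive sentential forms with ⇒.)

S ⇒ [S]   [S -> [ S ]]
[S] ⇒ [SS]   [S -> S S]
[SS] ⇒ [[S]S]   [S -> [ S ]]
[[S]S] ⇒ [[]S]   [S -> λ]
[[]S] ⇒ [[][S]]   [S -> [ S ]]
[[][S]] ⇒ [[][]]   [S -> λ]

S ⇒ [S] ⇒ [SS] ⇒ [[S]S] ⇒ [[]S] ⇒ [[][S]] ⇒ [[][]]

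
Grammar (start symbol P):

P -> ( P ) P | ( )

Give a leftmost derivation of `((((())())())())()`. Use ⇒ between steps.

P ⇒ (P)P   [P -> ( P ) P]
(P)P ⇒ ((P)P)P   [P -> ( P ) P]
((P)P)P ⇒ (((P)P)P)P   [P -> ( P ) P]
(((P)P)P)P ⇒ ((((P)P)P)P)P   [P -> ( P ) P]
((((P)P)P)P)P ⇒ ((((())P)P)P)P   [P -> ( )]
((((())P)P)P)P ⇒ ((((())())P)P)P   [P -> ( )]
((((())())P)P)P ⇒ ((((())())())P)P   [P -> ( )]
((((())())())P)P ⇒ ((((())())())())P   [P -> ( )]
((((())())())())P ⇒ ((((())())())())()   [P -> ( )]

P ⇒ (P)P ⇒ ((P)P)P ⇒ (((P)P)P)P ⇒ ((((P)P)P)P)P ⇒ ((((())P)P)P)P ⇒ ((((())())P)P)P ⇒ ((((())())())P)P ⇒ ((((())())())())P ⇒ ((((())())())())()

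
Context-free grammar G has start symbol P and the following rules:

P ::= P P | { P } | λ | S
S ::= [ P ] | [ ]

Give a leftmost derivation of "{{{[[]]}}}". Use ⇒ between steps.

P ⇒ {P}   [P ::= { P }]
{P} ⇒ {{P}}   [P ::= { P }]
{{P}} ⇒ {{{P}}}   [P ::= { P }]
{{{P}}} ⇒ {{{S}}}   [P ::= S]
{{{S}}} ⇒ {{{[P]}}}   [S ::= [ P ]]
{{{[P]}}} ⇒ {{{[S]}}}   [P ::= S]
{{{[S]}}} ⇒ {{{[[]]}}}   [S ::= [ ]]

P⇒{P}⇒{{P}}⇒{{{P}}}⇒{{{S}}}⇒{{{[P]}}}⇒{{{[S]}}}⇒{{{[[]]}}}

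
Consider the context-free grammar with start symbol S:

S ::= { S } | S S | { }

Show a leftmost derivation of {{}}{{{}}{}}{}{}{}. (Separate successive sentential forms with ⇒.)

S ⇒ SS ⇒ {S}S ⇒ {{}}S ⇒ {{}}SS ⇒ {{}}SSS ⇒ {{}}SSSS ⇒ {{}}{S}SSS ⇒ {{}}{SS}SSS ⇒ {{}}{{S}S}SSS ⇒ {{}}{{{}}S}SSS ⇒ {{}}{{{}}{}}SSS ⇒ {{}}{{{}}{}}{}SS ⇒ {{}}{{{}}{}}{}{}S ⇒ {{}}{{{}}{}}{}{}{}

S ⇒ SS   [S ::= S S]
SS ⇒ {S}S   [S ::= { S }]
{S}S ⇒ {{}}S   [S ::= { }]
{{}}S ⇒ {{}}SS   [S ::= S S]
{{}}SS ⇒ {{}}SSS   [S ::= S S]
{{}}SSS ⇒ {{}}SSSS   [S ::= S S]
{{}}SSSS ⇒ {{}}{S}SSS   [S ::= { S }]
{{}}{S}SSS ⇒ {{}}{SS}SSS   [S ::= S S]
{{}}{SS}SSS ⇒ {{}}{{S}S}SSS   [S ::= { S }]
{{}}{{S}S}SSS ⇒ {{}}{{{}}S}SSS   [S ::= { }]
{{}}{{{}}S}SSS ⇒ {{}}{{{}}{}}SSS   [S ::= { }]
{{}}{{{}}{}}SSS ⇒ {{}}{{{}}{}}{}SS   [S ::= { }]
{{}}{{{}}{}}{}SS ⇒ {{}}{{{}}{}}{}{}S   [S ::= { }]
{{}}{{{}}{}}{}{}S ⇒ {{}}{{{}}{}}{}{}{}   [S ::= { }]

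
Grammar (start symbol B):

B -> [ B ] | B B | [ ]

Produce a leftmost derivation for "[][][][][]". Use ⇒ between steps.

B⇒BB⇒[]B⇒[]BB⇒[]BBB⇒[]BBBB⇒[][]BBB⇒[][][]BB⇒[][][][]B⇒[][][][][]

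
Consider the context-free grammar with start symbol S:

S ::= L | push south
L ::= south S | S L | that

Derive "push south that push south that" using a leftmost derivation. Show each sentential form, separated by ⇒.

S ⇒ L   [S ::= L]
L ⇒ S L   [L ::= S L]
S L ⇒ L L   [S ::= L]
L L ⇒ S L L   [L ::= S L]
S L L ⇒ push south L L   [S ::= push south]
push south L L ⇒ push south that L   [L ::= that]
push south that L ⇒ push south that S L   [L ::= S L]
push south that S L ⇒ push south that push south L   [S ::= push south]
push south that push south L ⇒ push south that push south that   [L ::= that]

S ⇒ L ⇒ S L ⇒ L L ⇒ S L L ⇒ push south L L ⇒ push south that L ⇒ push south that S L ⇒ push south that push south L ⇒ push south that push south that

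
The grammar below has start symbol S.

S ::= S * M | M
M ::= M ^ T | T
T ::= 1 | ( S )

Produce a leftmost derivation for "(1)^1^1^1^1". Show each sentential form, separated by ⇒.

S ⇒ M   [S ::= M]
M ⇒ M^T   [M ::= M ^ T]
M^T ⇒ M^T^T   [M ::= M ^ T]
M^T^T ⇒ M^T^T^T   [M ::= M ^ T]
M^T^T^T ⇒ M^T^T^T^T   [M ::= M ^ T]
M^T^T^T^T ⇒ T^T^T^T^T   [M ::= T]
T^T^T^T^T ⇒ (S)^T^T^T^T   [T ::= ( S )]
(S)^T^T^T^T ⇒ (M)^T^T^T^T   [S ::= M]
(M)^T^T^T^T ⇒ (T)^T^T^T^T   [M ::= T]
(T)^T^T^T^T ⇒ (1)^T^T^T^T   [T ::= 1]
(1)^T^T^T^T ⇒ (1)^1^T^T^T   [T ::= 1]
(1)^1^T^T^T ⇒ (1)^1^1^T^T   [T ::= 1]
(1)^1^1^T^T ⇒ (1)^1^1^1^T   [T ::= 1]
(1)^1^1^1^T ⇒ (1)^1^1^1^1   [T ::= 1]

S ⇒ M ⇒ M^T ⇒ M^T^T ⇒ M^T^T^T ⇒ M^T^T^T^T ⇒ T^T^T^T^T ⇒ (S)^T^T^T^T ⇒ (M)^T^T^T^T ⇒ (T)^T^T^T^T ⇒ (1)^T^T^T^T ⇒ (1)^1^T^T^T ⇒ (1)^1^1^T^T ⇒ (1)^1^1^1^T ⇒ (1)^1^1^1^1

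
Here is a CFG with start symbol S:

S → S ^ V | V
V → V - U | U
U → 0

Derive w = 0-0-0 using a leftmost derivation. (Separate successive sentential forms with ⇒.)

S ⇒ V   [S → V]
V ⇒ V-U   [V → V - U]
V-U ⇒ V-U-U   [V → V - U]
V-U-U ⇒ U-U-U   [V → U]
U-U-U ⇒ 0-U-U   [U → 0]
0-U-U ⇒ 0-0-U   [U → 0]
0-0-U ⇒ 0-0-0   [U → 0]

S ⇒ V ⇒ V-U ⇒ V-U-U ⇒ U-U-U ⇒ 0-U-U ⇒ 0-0-U ⇒ 0-0-0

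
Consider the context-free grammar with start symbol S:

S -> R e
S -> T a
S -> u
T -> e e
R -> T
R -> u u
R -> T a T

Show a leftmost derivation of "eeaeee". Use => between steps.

S => Re => TaTe => eeaTe => eeaeee

S => Re   [S -> R e]
Re => TaTe   [R -> T a T]
TaTe => eeaTe   [T -> e e]
eeaTe => eeaeee   [T -> e e]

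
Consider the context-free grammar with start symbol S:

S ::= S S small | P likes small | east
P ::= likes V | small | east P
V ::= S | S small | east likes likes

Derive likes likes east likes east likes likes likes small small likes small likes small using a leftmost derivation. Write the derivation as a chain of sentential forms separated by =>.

S => P likes small   [S ::= P likes small]
P likes small => likes V likes small   [P ::= likes V]
likes V likes small => likes S likes small   [V ::= S]
likes S likes small => likes P likes small likes small   [S ::= P likes small]
likes P likes small likes small => likes likes V likes small likes small   [P ::= likes V]
likes likes V likes small likes small => likes likes S likes small likes small   [V ::= S]
likes likes S likes small likes small => likes likes S S small likes small likes small   [S ::= S S small]
likes likes S S small likes small likes small => likes likes east S small likes small likes small   [S ::= east]
likes likes east S small likes small likes small => likes likes east P likes small small likes small likes small   [S ::= P likes small]
likes likes east P likes small small likes small likes small => likes likes east likes V likes small small likes small likes small   [P ::= likes V]
likes likes east likes V likes small small likes small likes small => likes likes east likes east likes likes likes small small likes small likes small   [V ::= east likes likes]

S => P likes small => likes V likes small => likes S likes small => likes P likes small likes small => likes likes V likes small likes small => likes likes S likes small likes small => likes likes S S small likes small likes small => likes likes east S small likes small likes small => likes likes east P likes small small likes small likes small => likes likes east likes V likes small small likes small likes small => likes likes east likes east likes likes likes small small likes small likes small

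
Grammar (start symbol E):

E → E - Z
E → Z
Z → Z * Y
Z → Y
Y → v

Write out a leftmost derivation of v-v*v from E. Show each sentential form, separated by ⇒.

E⇒E-Z⇒Z-Z⇒Y-Z⇒v-Z⇒v-Z*Y⇒v-Y*Y⇒v-v*Y⇒v-v*v

E ⇒ E-Z   [E → E - Z]
E-Z ⇒ Z-Z   [E → Z]
Z-Z ⇒ Y-Z   [Z → Y]
Y-Z ⇒ v-Z   [Y → v]
v-Z ⇒ v-Z*Y   [Z → Z * Y]
v-Z*Y ⇒ v-Y*Y   [Z → Y]
v-Y*Y ⇒ v-v*Y   [Y → v]
v-v*Y ⇒ v-v*v   [Y → v]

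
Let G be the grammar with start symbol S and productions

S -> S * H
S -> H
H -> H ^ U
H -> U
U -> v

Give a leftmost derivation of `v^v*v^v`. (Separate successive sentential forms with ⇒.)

S ⇒ S*H ⇒ H*H ⇒ H^U*H ⇒ U^U*H ⇒ v^U*H ⇒ v^v*H ⇒ v^v*H^U ⇒ v^v*U^U ⇒ v^v*v^U ⇒ v^v*v^v

S ⇒ S*H   [S -> S * H]
S*H ⇒ H*H   [S -> H]
H*H ⇒ H^U*H   [H -> H ^ U]
H^U*H ⇒ U^U*H   [H -> U]
U^U*H ⇒ v^U*H   [U -> v]
v^U*H ⇒ v^v*H   [U -> v]
v^v*H ⇒ v^v*H^U   [H -> H ^ U]
v^v*H^U ⇒ v^v*U^U   [H -> U]
v^v*U^U ⇒ v^v*v^U   [U -> v]
v^v*v^U ⇒ v^v*v^v   [U -> v]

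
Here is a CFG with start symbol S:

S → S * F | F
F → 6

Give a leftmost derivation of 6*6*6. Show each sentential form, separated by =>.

S => S*F => S*F*F => F*F*F => 6*F*F => 6*6*F => 6*6*6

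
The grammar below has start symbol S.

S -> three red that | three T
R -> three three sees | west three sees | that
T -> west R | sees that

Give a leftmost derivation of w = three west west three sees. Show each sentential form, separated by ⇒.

S ⇒ three T ⇒ three west R ⇒ three west west three sees

S ⇒ three T   [S -> three T]
three T ⇒ three west R   [T -> west R]
three west R ⇒ three west west three sees   [R -> west three sees]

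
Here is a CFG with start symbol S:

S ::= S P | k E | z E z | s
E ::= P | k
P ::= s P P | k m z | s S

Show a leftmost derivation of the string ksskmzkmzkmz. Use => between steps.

S => SP   [S ::= S P]
SP => SPP   [S ::= S P]
SPP => SPPP   [S ::= S P]
SPPP => kEPPP   [S ::= k E]
kEPPP => kPPPP   [E ::= P]
kPPPP => ksSPPP   [P ::= s S]
ksSPPP => kssPPP   [S ::= s]
kssPPP => ksskmzPP   [P ::= k m z]
ksskmzPP => ksskmzkmzP   [P ::= k m z]
ksskmzkmzP => ksskmzkmzkmz   [P ::= k m z]

S => SP => SPP => SPPP => kEPPP => kPPPP => ksSPPP => kssPPP => ksskmzPP => ksskmzkmzP => ksskmzkmzkmz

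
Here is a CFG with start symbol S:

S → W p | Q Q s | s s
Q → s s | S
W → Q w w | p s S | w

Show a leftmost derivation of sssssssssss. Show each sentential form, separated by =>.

S => QQs   [S → Q Q s]
QQs => SQs   [Q → S]
SQs => QQsQs   [S → Q Q s]
QQsQs => SQsQs   [Q → S]
SQsQs => QQsQsQs   [S → Q Q s]
QQsQsQs => ssQsQsQs   [Q → s s]
ssQsQsQs => sssssQsQs   [Q → s s]
sssssQsQs => ssssssssQs   [Q → s s]
ssssssssQs => sssssssssss   [Q → s s]

S => QQs => SQs => QQsQs => SQsQs => QQsQsQs => ssQsQsQs => sssssQsQs => ssssssssQs => sssssssssss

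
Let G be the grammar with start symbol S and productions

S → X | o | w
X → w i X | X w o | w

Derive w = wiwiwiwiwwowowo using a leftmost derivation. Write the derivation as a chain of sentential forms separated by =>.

S=>X=>Xwo=>wiXwo=>wiwiXwo=>wiwiXwowo=>wiwiwiXwowo=>wiwiwiXwowowo=>wiwiwiwiXwowowo=>wiwiwiwiwwowowo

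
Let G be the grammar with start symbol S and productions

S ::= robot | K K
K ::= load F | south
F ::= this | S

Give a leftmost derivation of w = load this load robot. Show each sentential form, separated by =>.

S => K K => load F K => load this K => load this load F => load this load S => load this load robot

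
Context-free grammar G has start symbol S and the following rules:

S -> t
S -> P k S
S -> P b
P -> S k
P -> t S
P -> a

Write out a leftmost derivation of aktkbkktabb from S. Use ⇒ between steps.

S ⇒ PkS ⇒ akS ⇒ akPkS ⇒ akSkkS ⇒ akPbkkS ⇒ akSkbkkS ⇒ aktkbkkS ⇒ aktkbkkPb ⇒ aktkbkktSb ⇒ aktkbkktPbb ⇒ aktkbkktabb

S ⇒ PkS   [S -> P k S]
PkS ⇒ akS   [P -> a]
akS ⇒ akPkS   [S -> P k S]
akPkS ⇒ akSkkS   [P -> S k]
akSkkS ⇒ akPbkkS   [S -> P b]
akPbkkS ⇒ akSkbkkS   [P -> S k]
akSkbkkS ⇒ aktkbkkS   [S -> t]
aktkbkkS ⇒ aktkbkkPb   [S -> P b]
aktkbkkPb ⇒ aktkbkktSb   [P -> t S]
aktkbkktSb ⇒ aktkbkktPbb   [S -> P b]
aktkbkktPbb ⇒ aktkbkktabb   [P -> a]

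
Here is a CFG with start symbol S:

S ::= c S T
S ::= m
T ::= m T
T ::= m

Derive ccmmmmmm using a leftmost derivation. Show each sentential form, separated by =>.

S => cST => ccSTT => ccmTT => ccmmTT => ccmmmTT => ccmmmmTT => ccmmmmmT => ccmmmmmm

S => cST   [S ::= c S T]
cST => ccSTT   [S ::= c S T]
ccSTT => ccmTT   [S ::= m]
ccmTT => ccmmTT   [T ::= m T]
ccmmTT => ccmmmTT   [T ::= m T]
ccmmmTT => ccmmmmTT   [T ::= m T]
ccmmmmTT => ccmmmmmT   [T ::= m]
ccmmmmmT => ccmmmmmm   [T ::= m]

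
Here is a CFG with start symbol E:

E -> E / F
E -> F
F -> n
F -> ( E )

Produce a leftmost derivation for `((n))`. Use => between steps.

E => F   [E -> F]
F => (E)   [F -> ( E )]
(E) => (F)   [E -> F]
(F) => ((E))   [F -> ( E )]
((E)) => ((F))   [E -> F]
((F)) => ((n))   [F -> n]

E => F => (E) => (F) => ((E)) => ((F)) => ((n))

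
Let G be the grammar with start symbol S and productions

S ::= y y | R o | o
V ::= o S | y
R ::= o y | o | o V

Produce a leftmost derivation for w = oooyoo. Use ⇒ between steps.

S⇒Ro⇒oVo⇒ooSo⇒ooRoo⇒oooVoo⇒oooyoo

S ⇒ Ro   [S ::= R o]
Ro ⇒ oVo   [R ::= o V]
oVo ⇒ ooSo   [V ::= o S]
ooSo ⇒ ooRoo   [S ::= R o]
ooRoo ⇒ oooVoo   [R ::= o V]
oooVoo ⇒ oooyoo   [V ::= y]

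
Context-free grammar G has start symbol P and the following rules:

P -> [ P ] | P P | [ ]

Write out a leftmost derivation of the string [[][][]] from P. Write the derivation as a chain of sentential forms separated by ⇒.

P ⇒ [P] ⇒ [PP] ⇒ [PPP] ⇒ [[]PP] ⇒ [[][]P] ⇒ [[][][]]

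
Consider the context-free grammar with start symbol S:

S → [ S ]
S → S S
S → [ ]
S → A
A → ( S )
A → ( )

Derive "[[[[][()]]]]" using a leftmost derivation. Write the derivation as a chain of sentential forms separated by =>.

S=>[S]=>[[S]]=>[[[S]]]=>[[[SS]]]=>[[[[]S]]]=>[[[[][S]]]]=>[[[[][A]]]]=>[[[[][()]]]]

S => [S]   [S → [ S ]]
[S] => [[S]]   [S → [ S ]]
[[S]] => [[[S]]]   [S → [ S ]]
[[[S]]] => [[[SS]]]   [S → S S]
[[[SS]]] => [[[[]S]]]   [S → [ ]]
[[[[]S]]] => [[[[][S]]]]   [S → [ S ]]
[[[[][S]]]] => [[[[][A]]]]   [S → A]
[[[[][A]]]] => [[[[][()]]]]   [A → ( )]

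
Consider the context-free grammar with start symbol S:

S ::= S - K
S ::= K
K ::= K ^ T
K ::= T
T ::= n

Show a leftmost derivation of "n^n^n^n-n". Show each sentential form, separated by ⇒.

S ⇒ S-K ⇒ K-K ⇒ K^T-K ⇒ K^T^T-K ⇒ K^T^T^T-K ⇒ T^T^T^T-K ⇒ n^T^T^T-K ⇒ n^n^T^T-K ⇒ n^n^n^T-K ⇒ n^n^n^n-K ⇒ n^n^n^n-T ⇒ n^n^n^n-n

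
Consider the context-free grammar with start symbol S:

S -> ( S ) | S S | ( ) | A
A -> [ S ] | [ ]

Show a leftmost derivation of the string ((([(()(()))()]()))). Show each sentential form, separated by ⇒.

S ⇒ (S)   [S -> ( S )]
(S) ⇒ ((S))   [S -> ( S )]
((S)) ⇒ (((S)))   [S -> ( S )]
(((S))) ⇒ (((SS)))   [S -> S S]
(((SS))) ⇒ (((AS)))   [S -> A]
(((AS))) ⇒ ((([S]S)))   [A -> [ S ]]
((([S]S))) ⇒ ((([SS]S)))   [S -> S S]
((([SS]S))) ⇒ ((([(S)S]S)))   [S -> ( S )]
((([(S)S]S))) ⇒ ((([(SS)S]S)))   [S -> S S]
((([(SS)S]S))) ⇒ ((([(()S)S]S)))   [S -> ( )]
((([(()S)S]S))) ⇒ ((([(()(S))S]S)))   [S -> ( S )]
((([(()(S))S]S))) ⇒ ((([(()(()))S]S)))   [S -> ( )]
((([(()(()))S]S))) ⇒ ((([(()(()))()]S)))   [S -> ( )]
((([(()(()))()]S))) ⇒ ((([(()(()))()]())))   [S -> ( )]

S ⇒ (S) ⇒ ((S)) ⇒ (((S))) ⇒ (((SS))) ⇒ (((AS))) ⇒ ((([S]S))) ⇒ ((([SS]S))) ⇒ ((([(S)S]S))) ⇒ ((([(SS)S]S))) ⇒ ((([(()S)S]S))) ⇒ ((([(()(S))S]S))) ⇒ ((([(()(()))S]S))) ⇒ ((([(()(()))()]S))) ⇒ ((([(()(()))()]())))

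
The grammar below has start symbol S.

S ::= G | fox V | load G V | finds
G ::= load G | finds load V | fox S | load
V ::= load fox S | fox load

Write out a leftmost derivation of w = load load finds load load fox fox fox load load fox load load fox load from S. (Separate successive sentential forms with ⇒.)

S ⇒ load G V ⇒ load load G V ⇒ load load finds load V V ⇒ load load finds load load fox S V ⇒ load load finds load load fox fox V V ⇒ load load finds load load fox fox fox load V ⇒ load load finds load load fox fox fox load load fox S ⇒ load load finds load load fox fox fox load load fox load G V ⇒ load load finds load load fox fox fox load load fox load load V ⇒ load load finds load load fox fox fox load load fox load load fox load

S ⇒ load G V   [S ::= load G V]
load G V ⇒ load load G V   [G ::= load G]
load load G V ⇒ load load finds load V V   [G ::= finds load V]
load load finds load V V ⇒ load load finds load load fox S V   [V ::= load fox S]
load load finds load load fox S V ⇒ load load finds load load fox fox V V   [S ::= fox V]
load load finds load load fox fox V V ⇒ load load finds load load fox fox fox load V   [V ::= fox load]
load load finds load load fox fox fox load V ⇒ load load finds load load fox fox fox load load fox S   [V ::= load fox S]
load load finds load load fox fox fox load load fox S ⇒ load load finds load load fox fox fox load load fox load G V   [S ::= load G V]
load load finds load load fox fox fox load load fox load G V ⇒ load load finds load load fox fox fox load load fox load load V   [G ::= load]
load load finds load load fox fox fox load load fox load load V ⇒ load load finds load load fox fox fox load load fox load load fox load   [V ::= fox load]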